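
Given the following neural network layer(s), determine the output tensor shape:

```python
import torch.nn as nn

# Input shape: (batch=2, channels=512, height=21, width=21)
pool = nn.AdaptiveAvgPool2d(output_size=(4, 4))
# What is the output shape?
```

Input: (2, 512, 21, 21) -> Output: (2, 512, 4, 4)

Answer: (2, 512, 4, 4)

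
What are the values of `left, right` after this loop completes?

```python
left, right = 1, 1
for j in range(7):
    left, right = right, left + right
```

Fibonacci: after 7 iterations
`left, right` takes the values: (1, 1) → (1, 2) → (2, 3) → (3, 5) → (5, 8) → (8, 13) → (13, 21) → (21, 34)

Answer: 21, 34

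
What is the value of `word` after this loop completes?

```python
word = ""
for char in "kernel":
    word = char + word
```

Reverse 'kernel'
`word` takes the values: "" → "k" → "ek" → "rek" → "nrek" → "enrek" → "lenrek"

Answer: "lenrek"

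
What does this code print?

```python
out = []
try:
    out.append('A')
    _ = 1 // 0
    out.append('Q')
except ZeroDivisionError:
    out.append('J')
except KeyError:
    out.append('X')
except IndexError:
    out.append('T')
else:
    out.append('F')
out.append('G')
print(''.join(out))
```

Execution trace: 'A' (try body) → 'J' (except ZeroDivisionError) → 'G' (after the try/except). Output: AJG

Answer: AJG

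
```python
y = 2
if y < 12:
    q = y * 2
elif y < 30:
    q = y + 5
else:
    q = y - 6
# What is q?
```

Trace:
`y = 2` → y = 2
`if y < 12: ...` → y < 12 is True → q = 4
So q = 4

Answer: 4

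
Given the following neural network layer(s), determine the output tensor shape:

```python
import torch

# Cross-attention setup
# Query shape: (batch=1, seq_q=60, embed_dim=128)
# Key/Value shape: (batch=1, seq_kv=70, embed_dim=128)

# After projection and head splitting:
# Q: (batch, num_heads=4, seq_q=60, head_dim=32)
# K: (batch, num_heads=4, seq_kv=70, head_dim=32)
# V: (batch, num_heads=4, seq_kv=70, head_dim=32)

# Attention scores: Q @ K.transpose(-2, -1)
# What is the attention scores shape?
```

Input: (1, 60, 128) -> Output: (1, 4, 60, 70)

Answer: (1, 4, 60, 70)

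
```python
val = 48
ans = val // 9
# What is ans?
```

Trace:
`val = 48` → val = 48
`ans = val // 9` → ans = 5
So ans = 5

Answer: 5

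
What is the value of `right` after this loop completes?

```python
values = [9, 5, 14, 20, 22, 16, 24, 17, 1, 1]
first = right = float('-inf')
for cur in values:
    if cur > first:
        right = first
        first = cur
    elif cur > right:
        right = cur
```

Second largest (with repeats) in [9, 5, 14, 20, 22, 16, 24, 17, 1, 1]
`right` takes the values: -inf → 5 → 9 → 14 → 20 → 22

Answer: 22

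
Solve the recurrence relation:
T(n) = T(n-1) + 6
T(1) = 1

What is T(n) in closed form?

Unrolling: T(n) = T(1) + 6·(n-1) = 1 + 6(n-1) = 6n - 5.

Answer: T(n) = 6n - 5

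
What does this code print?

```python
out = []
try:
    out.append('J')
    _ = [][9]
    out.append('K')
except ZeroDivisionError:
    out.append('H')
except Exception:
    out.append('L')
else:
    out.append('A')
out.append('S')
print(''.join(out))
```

Execution trace: 'J' (try body) → 'L' (except Exception) → 'S' (after the try/except). Output: JLS

Answer: JLS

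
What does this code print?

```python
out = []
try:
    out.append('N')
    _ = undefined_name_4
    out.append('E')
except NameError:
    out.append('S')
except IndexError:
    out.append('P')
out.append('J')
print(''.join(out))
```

Execution trace: 'N' (try body) → 'S' (except NameError) → 'J' (after the try/except). Output: NSJ

Answer: NSJ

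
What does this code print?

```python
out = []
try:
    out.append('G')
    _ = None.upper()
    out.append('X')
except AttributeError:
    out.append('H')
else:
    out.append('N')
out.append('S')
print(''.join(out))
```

Execution trace: 'G' (try body) → 'H' (except AttributeError) → 'S' (after the try/except). Output: GHS

Answer: GHS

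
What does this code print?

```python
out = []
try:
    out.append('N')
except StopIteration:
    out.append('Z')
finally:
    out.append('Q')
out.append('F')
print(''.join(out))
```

Execution trace: 'N' (try body, no exception) → 'Q' (finally) → 'F' (after the try/except). Output: NQF

Answer: NQF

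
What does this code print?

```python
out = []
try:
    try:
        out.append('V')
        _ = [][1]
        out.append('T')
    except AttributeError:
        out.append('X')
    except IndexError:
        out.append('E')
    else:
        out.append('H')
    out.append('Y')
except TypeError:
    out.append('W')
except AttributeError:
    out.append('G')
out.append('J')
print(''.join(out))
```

Execution trace: 'V' (inner try body) → 'E' (inner except IndexError) → 'Y' (try body, no exception) → 'J' (after the try/except). Output: VEYJ

Answer: VEYJ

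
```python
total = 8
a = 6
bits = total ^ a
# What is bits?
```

Trace:
`total = 8` → total = 8
`a = 6` → a = 6
`bits = total ^ a` → bits = 14
So bits = 14

Answer: 14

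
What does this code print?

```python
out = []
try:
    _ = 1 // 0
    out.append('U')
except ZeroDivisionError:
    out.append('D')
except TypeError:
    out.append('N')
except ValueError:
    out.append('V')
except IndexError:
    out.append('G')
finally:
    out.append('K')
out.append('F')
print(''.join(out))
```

Execution trace: 'D' (except ZeroDivisionError) → 'K' (finally) → 'F' (after the try/except). Output: DKF

Answer: DKF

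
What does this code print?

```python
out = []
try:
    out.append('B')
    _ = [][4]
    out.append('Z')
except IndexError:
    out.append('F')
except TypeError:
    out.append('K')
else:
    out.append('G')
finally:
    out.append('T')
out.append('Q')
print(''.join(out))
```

Execution trace: 'B' (try body) → 'F' (except IndexError) → 'T' (finally) → 'Q' (after the try/except). Output: BFTQ

Answer: BFTQ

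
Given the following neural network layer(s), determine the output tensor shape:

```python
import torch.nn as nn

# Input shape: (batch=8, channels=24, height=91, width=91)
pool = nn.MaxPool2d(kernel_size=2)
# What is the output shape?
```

Input: (8, 24, 91, 91) -> Output: (8, 24, 45, 45)

Answer: (8, 24, 45, 45)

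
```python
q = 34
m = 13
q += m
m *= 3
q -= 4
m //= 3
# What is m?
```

Trace:
`q = 34` → q = 34
`m = 13` → m = 13
`q += m` → q = 47
`m *= 3` → m = 39
`q -= 4` → q = 43
`m //= 3` → m = 13
So m = 13

Answer: 13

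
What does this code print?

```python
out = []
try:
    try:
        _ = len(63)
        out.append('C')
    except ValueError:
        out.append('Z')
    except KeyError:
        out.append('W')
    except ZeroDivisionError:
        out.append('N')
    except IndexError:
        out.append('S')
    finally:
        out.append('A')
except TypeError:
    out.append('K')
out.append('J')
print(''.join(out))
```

Execution trace: 'A' (finally) → 'K' (outer except TypeError) → 'J' (after the try/except). Output: AKJ

Answer: AKJ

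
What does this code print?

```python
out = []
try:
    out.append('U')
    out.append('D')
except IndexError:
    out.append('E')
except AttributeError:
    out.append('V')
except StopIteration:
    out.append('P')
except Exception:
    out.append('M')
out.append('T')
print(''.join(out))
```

Execution trace: 'U' (try body) → 'D' (try body, no exception) → 'T' (after the try/except). Output: UDT

Answer: UDT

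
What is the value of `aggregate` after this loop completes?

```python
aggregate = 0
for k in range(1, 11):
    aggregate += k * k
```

Sum of squares 1² to 10² = 385
`aggregate` takes the values: 0 → 1 → 5 → 14 → 30 → 55 → 91 → 140 → 204 → 285 → 385

Answer: 385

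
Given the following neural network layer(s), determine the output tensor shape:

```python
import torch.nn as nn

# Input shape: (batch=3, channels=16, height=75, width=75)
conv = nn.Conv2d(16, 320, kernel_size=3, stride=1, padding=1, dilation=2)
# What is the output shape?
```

Input: (3, 16, 75, 75) -> Output: (3, 320, 73, 73)

Answer: (3, 320, 73, 73)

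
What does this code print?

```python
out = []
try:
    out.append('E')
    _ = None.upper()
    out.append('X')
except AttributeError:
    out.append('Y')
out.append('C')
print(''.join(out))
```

Execution trace: 'E' (try body) → 'Y' (except AttributeError) → 'C' (after the try/except). Output: EYC

Answer: EYC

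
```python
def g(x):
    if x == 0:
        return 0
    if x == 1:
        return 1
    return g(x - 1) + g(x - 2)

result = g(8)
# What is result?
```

Build up from base cases: g(0)=0, g(1)=1, g(2)=1, g(3)=2, g(4)=3, g(5)=5, g(6)=8, ..., g(8)=21

Answer: 21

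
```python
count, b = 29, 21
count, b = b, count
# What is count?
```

Trace:
`count, b = 29, 21` → count = 29; b = 21
`count, b = b, count` → count = 21; b = 29
So count = 21

Answer: 21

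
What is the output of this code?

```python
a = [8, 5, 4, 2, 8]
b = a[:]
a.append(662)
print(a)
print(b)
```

Key concept: slice [:] creates copy.
Step by step:
`a = [8, 5, 4, 2, 8]` → a = [8, 5, 4, 2, 8]
`b = a[:]` → b = [8, 5, 4, 2, 8]
`a.append(662)` → a = [8, 5, 4, 2, 8, 662]
`print(a)` → prints [8, 5, 4, 2, 8, 662]
`print(b)` → prints [8, 5, 4, 2, 8]

Answer:
[8, 5, 4, 2, 8, 662]
[8, 5, 4, 2, 8]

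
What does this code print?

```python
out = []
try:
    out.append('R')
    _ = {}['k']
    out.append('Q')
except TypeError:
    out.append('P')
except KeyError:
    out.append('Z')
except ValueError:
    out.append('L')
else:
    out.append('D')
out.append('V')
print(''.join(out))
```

Execution trace: 'R' (try body) → 'Z' (except KeyError) → 'V' (after the try/except). Output: RZV

Answer: RZV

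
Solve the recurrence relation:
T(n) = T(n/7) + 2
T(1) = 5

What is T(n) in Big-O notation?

Each step divides n by 7 and adds 2. After log_7(n) steps we reach T(1)=5. So T(n) = 2·log_7(n) + 5 = O(log n).

Answer: O(log n)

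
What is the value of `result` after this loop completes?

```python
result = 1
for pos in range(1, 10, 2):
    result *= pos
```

Product of 1, 3, 5, ... up to 9
`result` takes the values: 1 → 3 → 15 → 105 → 945

Answer: 945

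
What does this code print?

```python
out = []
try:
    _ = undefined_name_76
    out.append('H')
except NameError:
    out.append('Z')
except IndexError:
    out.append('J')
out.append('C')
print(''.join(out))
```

Execution trace: 'Z' (except NameError) → 'C' (after the try/except). Output: ZC

Answer: ZC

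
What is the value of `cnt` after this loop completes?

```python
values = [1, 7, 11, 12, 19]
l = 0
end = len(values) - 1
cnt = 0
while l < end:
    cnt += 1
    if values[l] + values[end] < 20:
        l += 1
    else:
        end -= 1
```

Steps to find pair summing to 20
`cnt` takes the values: 0 → 1 → 2 → 3 → 4

Answer: 4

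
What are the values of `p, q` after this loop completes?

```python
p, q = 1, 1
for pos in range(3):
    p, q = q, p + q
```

Fibonacci: after 3 iterations
`p, q` takes the values: (1, 1) → (1, 2) → (2, 3) → (3, 5)

Answer: 3, 5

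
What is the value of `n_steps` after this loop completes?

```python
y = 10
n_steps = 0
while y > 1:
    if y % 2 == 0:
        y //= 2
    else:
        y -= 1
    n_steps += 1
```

Steps to reduce 10 to 1
`n_steps` takes the values: 0 → 1 → 2 → 3 → 4

Answer: 4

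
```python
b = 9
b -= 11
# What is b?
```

Trace:
`b = 9` → b = 9
`b -= 11` → b = -2
So b = -2

Answer: -2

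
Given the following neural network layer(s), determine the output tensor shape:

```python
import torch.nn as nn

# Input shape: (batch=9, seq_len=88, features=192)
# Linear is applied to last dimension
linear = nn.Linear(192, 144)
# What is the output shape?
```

Input: (9, 88, 192) -> Output: (9, 88, 144)

Answer: (9, 88, 144)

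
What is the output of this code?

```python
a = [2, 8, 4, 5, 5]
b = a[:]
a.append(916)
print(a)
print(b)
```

Key concept: slice [:] creates copy.
Step by step:
`a = [2, 8, 4, 5, 5]` → a = [2, 8, 4, 5, 5]
`b = a[:]` → b = [2, 8, 4, 5, 5]
`a.append(916)` → a = [2, 8, 4, 5, 5, 916]
`print(a)` → prints [2, 8, 4, 5, 5, 916]
`print(b)` → prints [2, 8, 4, 5, 5]

Answer:
[2, 8, 4, 5, 5, 916]
[2, 8, 4, 5, 5]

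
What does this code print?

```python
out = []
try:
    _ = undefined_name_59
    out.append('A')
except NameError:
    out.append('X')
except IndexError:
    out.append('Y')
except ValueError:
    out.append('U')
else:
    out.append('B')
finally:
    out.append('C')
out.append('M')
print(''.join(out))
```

Execution trace: 'X' (except NameError) → 'C' (finally) → 'M' (after the try/except). Output: XCM

Answer: XCM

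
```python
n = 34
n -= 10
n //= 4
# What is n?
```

Trace:
`n = 34` → n = 34
`n -= 10` → n = 24
`n //= 4` → n = 6
So n = 6

Answer: 6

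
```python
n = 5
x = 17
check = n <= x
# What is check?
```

Trace:
`n = 5` → n = 5
`x = 17` → x = 17
`check = n <= x` → check = True
So check = True

Answer: True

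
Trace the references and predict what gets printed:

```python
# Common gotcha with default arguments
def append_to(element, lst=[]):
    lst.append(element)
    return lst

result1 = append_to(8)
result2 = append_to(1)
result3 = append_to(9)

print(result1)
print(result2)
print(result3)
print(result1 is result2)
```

Key concept: mutable default argument gotcha.
Step by step:
`result1 = append_to(8)` → result1 = [8]
`result2 = append_to(1)` → result1 = [8, 1] (same object as result2); result2 = [8, 1] (same object as result1)
`result3 = append_to(9)` → result1 = [8, 1, 9] (same object as result2, result3); result2 = [8, 1, 9] (same object as result1, result3); result3 = [8, 1, 9] (same object as result1, result2)
`print(result1)` → prints [8, 1, 9]
`print(result2)` → prints [8, 1, 9]
`print(result3)` → prints [8, 1, 9]
`print(result1 is result2)` → prints True

Answer:
[8, 1, 9]
[8, 1, 9]
[8, 1, 9]
True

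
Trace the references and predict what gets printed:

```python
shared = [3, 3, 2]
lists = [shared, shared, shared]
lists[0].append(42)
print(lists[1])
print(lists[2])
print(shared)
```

Key concept: list of same reference.
Step by step:
`shared = [3, 3, 2]` → shared = [3, 3, 2]
`lists = [shared, shared, shared]` → lists = [[3, 3, 2], [3, 3, 2], [3, 3, 2]]
`lists[0].append(42)` → shared = [3, 3, 2, 42]; lists = [[3, 3, 2, 42], [3, 3, 2, 42], [3, 3, 2, 42]]
`print(lists[1])` → prints [3, 3, 2, 42]
`print(lists[2])` → prints [3, 3, 2, 42]
`print(shared)` → prints [3, 3, 2, 42]

Answer:
[3, 3, 2, 42]
[3, 3, 2, 42]
[3, 3, 2, 42]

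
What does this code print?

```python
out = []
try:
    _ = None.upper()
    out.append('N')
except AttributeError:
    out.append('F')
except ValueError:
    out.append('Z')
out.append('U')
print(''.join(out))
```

Execution trace: 'F' (except AttributeError) → 'U' (after the try/except). Output: FU

Answer: FU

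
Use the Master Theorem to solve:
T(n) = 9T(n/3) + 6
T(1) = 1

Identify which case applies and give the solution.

a=9, b=3, f(n)=6. log_3(9) = 2. Since c=0 < 2, Case 1 applies: T(n) = Θ(n^log_b(a)) = O(n^2).

Answer: O(n^2) - Case 1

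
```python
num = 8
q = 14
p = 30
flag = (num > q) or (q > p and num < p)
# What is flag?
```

Trace:
`num = 8` → num = 8
`q = 14` → q = 14
`p = 30` → p = 30
`flag = (num > q) or (q > p and num < p)` → flag = False
So flag = False

Answer: False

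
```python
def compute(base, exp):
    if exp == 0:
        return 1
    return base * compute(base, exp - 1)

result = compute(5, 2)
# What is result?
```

compute(5, 2) = 5 * 5 = 25

Answer: 25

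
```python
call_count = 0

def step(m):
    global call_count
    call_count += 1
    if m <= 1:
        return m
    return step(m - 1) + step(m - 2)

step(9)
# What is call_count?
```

Calls(m) = 1 + Calls(m-1) + Calls(m-2); Calls(0)=Calls(1)=1. For m=9 this gives 109.

Answer: 109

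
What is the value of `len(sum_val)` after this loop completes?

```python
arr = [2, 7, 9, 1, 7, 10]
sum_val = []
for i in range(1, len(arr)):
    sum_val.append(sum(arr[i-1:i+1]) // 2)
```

Number of 2-element averages
`sum_val` takes the values: [] → [4] → [4, 8] → [4, 8, 5] → [4, 8, 5, 4] → [4, 8, 5, 4, 8]
So `len(sum_val)` = 5

Answer: 5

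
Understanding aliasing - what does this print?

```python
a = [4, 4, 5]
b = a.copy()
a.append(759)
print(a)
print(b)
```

Key concept: list.copy() creates independent copy.
Step by step:
`a = [4, 4, 5]` → a = [4, 4, 5]
`b = a.copy()` → b = [4, 4, 5]
`a.append(759)` → a = [4, 4, 5, 759]
`print(a)` → prints [4, 4, 5, 759]
`print(b)` → prints [4, 4, 5]

Answer:
[4, 4, 5, 759]
[4, 4, 5]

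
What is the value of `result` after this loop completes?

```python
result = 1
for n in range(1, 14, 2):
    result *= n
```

Product of 1, 3, 5, ... up to 13
`result` takes the values: 1 → 3 → 15 → 105 → 945 → 10395 → 135135

Answer: 135135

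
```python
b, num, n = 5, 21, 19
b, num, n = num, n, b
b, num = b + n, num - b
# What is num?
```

Trace:
`b, num, n = 5, 21, 19` → b = 5; num = 21; n = 19
`b, num, n = num, n, b` → b = 21; num = 19; n = 5
`b, num = b + n, num - b` → b = 26; num = -2
So num = -2

Answer: -2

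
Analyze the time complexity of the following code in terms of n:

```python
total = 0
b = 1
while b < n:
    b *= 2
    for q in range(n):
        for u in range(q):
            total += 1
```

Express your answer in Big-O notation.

Each loop level contributes: log n × n × n. Multiplying the contributions gives O(n^2 log n).

Answer: O(n^2 log n)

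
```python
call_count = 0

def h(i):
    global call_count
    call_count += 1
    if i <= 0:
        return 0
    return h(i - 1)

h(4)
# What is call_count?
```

Linear recursion stepping by 1: 5 calls from i=4 down to ≤0.

Answer: 5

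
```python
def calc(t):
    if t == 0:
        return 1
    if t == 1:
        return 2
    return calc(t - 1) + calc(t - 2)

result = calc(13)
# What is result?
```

Build up from base cases: calc(0)=1, calc(1)=2, calc(2)=3, calc(3)=5, calc(4)=8, calc(5)=13, calc(6)=21, ..., calc(13)=610

Answer: 610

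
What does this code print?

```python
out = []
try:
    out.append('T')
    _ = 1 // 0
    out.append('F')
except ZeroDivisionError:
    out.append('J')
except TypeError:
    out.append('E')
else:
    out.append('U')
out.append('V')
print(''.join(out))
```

Execution trace: 'T' (try body) → 'J' (except ZeroDivisionError) → 'V' (after the try/except). Output: TJV

Answer: TJV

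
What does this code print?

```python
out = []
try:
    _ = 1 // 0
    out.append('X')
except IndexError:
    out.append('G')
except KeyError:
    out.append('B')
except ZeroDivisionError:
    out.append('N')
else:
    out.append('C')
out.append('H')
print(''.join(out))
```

Execution trace: 'N' (except ZeroDivisionError) → 'H' (after the try/except). Output: NH

Answer: NH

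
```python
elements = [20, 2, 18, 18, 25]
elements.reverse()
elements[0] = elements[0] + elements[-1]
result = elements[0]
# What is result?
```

Trace:
`elements = [20, 2, 18, 18, 25]` → elements = [20, 2, 18, 18, 25]
`elements.reverse()` → elements = [25, 18, 18, 2, 20]
`elements[0] = elements[0] + elements[-1]` → elements = [45, 18, 18, 2, 20]
`result = elements[0]` → result = 45
So result = 45

Answer: 45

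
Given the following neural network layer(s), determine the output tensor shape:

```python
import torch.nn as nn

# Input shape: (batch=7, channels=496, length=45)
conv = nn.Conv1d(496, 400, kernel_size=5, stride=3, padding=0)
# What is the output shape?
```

Input: (7, 496, 45) -> Output: (7, 400, 14)

Answer: (7, 400, 14)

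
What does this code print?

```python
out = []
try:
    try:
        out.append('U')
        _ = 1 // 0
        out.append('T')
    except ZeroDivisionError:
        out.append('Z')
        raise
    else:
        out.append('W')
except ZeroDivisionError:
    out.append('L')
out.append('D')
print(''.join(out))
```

Execution trace: 'U' (inner try body) → 'Z' (inner except ZeroDivisionError) → 'L' (outer except ZeroDivisionError) → 'D' (after the try/except). Output: UZLD

Answer: UZLD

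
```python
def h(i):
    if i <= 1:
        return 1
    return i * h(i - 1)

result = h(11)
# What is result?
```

h(11) = 11 * 10 * 9 * 8 * 7 * 6 * 5 * 4 * 3 * 2 * 1 = 39916800

Answer: 39916800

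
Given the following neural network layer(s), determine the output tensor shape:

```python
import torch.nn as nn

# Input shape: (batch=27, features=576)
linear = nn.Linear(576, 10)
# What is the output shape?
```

Input: (27, 576) -> Output: (27, 10)

Answer: (27, 10)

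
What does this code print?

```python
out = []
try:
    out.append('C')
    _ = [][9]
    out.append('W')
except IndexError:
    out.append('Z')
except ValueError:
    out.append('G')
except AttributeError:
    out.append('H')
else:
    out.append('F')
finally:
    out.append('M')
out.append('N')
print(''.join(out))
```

Execution trace: 'C' (try body) → 'Z' (except IndexError) → 'M' (finally) → 'N' (after the try/except). Output: CZMN

Answer: CZMN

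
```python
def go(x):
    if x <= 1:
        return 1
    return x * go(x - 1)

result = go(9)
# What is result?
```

go(9) = 9 * 8 * 7 * 6 * 5 * 4 * 3 * 2 * 1 = 362880

Answer: 362880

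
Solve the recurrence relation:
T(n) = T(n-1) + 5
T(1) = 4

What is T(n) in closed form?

Unrolling: T(n) = T(1) + 5·(n-1) = 4 + 5(n-1) = 5n - 1.

Answer: T(n) = 5n - 1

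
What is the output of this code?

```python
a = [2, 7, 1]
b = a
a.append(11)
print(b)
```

Key concept: basic list aliasing.
Step by step:
`a = [2, 7, 1]` → a = [2, 7, 1]
`b = a` → b = [2, 7, 1] (same object as a)
`a.append(11)` → a = [2, 7, 1, 11] (same object as b); b = [2, 7, 1, 11] (same object as a)
`print(b)` → prints [2, 7, 1, 11]

Answer: [2, 7, 1, 11]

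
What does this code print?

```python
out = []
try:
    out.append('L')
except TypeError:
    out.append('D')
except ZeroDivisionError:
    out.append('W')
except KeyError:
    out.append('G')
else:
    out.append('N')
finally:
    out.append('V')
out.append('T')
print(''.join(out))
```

Execution trace: 'L' (try body, no exception) → 'N' (else) → 'V' (finally) → 'T' (after the try/except). Output: LNVT

Answer: LNVT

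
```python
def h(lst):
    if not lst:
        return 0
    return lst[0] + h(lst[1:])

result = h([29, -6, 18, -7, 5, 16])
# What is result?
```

29 + (-6) + 18 + (-7) + 5 + 16 + 0 = 55

Answer: 55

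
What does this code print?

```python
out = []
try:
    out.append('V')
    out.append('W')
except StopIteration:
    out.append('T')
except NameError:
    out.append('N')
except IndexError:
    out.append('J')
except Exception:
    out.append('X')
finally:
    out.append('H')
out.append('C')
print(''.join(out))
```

Execution trace: 'V' (try body) → 'W' (try body, no exception) → 'H' (finally) → 'C' (after the try/except). Output: VWHC

Answer: VWHC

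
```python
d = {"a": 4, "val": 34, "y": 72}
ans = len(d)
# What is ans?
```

Trace:
`d = {"a": 4, "val": 34, "y": 72}` → d = {'a': 4, 'val': 34, 'y': 72}
`ans = len(d)` → ans = 3
So ans = 3

Answer: 3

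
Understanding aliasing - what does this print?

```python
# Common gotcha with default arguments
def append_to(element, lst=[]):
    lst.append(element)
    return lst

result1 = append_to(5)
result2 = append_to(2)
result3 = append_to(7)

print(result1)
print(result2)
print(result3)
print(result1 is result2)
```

Key concept: mutable default argument gotcha.
Step by step:
`result1 = append_to(5)` → result1 = [5]
`result2 = append_to(2)` → result1 = [5, 2] (same object as result2); result2 = [5, 2] (same object as result1)
`result3 = append_to(7)` → result1 = [5, 2, 7] (same object as result2, result3); result2 = [5, 2, 7] (same object as result1, result3); result3 = [5, 2, 7] (same object as result1, result2)
`print(result1)` → prints [5, 2, 7]
`print(result2)` → prints [5, 2, 7]
`print(result3)` → prints [5, 2, 7]
`print(result1 is result2)` → prints True

Answer:
[5, 2, 7]
[5, 2, 7]
[5, 2, 7]
True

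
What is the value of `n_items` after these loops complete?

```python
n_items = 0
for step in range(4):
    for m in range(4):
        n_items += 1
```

4 * 4 = 16
`n_items` takes the values: 0 → 1 → 2 → 3 → 4 → 5 → 6 → 7 → 8 → 9 → 10 → 11 → 12 → 13 → 14 → 15 → 16

Answer: 16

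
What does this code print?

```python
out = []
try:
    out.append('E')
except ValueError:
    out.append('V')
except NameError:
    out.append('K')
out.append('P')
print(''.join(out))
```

Execution trace: 'E' (try body, no exception) → 'P' (after the try/except). Output: EP

Answer: EP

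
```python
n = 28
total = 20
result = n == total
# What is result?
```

Trace:
`n = 28` → n = 28
`total = 20` → total = 20
`result = n == total` → result = False
So result = False

Answer: False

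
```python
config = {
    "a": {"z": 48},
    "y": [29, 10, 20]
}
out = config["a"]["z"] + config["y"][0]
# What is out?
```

Trace:
`config = { ...` → config = {'a': {'z': 48}, 'y': [29, 10, 20]}
`out = config["a"]["z"] + config["y"][0]` → out = 77
So out = 77

Answer: 77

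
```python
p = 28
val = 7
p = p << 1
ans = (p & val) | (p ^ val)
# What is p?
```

Trace:
`p = 28` → p = 28
`val = 7` → val = 7
`p = p << 1` → p = 56
`ans = (p & val) | (p ^ val)` → ans = 63
So p = 56

Answer: 56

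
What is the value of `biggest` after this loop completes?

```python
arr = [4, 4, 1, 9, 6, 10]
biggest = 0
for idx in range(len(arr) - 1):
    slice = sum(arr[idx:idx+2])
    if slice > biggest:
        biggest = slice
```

Max sum of 2-element window in [4, 4, 1, 9, 6, 10]
`biggest` takes the values: 0 → 8 → 10 → 15 → 16

Answer: 16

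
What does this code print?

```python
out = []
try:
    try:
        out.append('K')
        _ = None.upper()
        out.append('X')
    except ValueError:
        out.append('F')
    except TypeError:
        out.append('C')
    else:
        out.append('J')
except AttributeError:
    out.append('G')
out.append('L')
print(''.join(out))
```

Execution trace: 'K' (try body) → 'G' (outer except AttributeError) → 'L' (after the try/except). Output: KGL

Answer: KGL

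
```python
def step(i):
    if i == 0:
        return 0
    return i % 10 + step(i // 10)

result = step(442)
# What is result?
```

Sum of digits of 442: 2 + 4 + 4 = 10

Answer: 10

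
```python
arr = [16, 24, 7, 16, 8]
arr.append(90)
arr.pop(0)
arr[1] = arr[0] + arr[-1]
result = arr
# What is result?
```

Trace:
`arr = [16, 24, 7, 16, 8]` → arr = [16, 24, 7, 16, 8]
`arr.append(90)` → arr = [16, 24, 7, 16, 8, 90]
`arr.pop(0)` → arr = [24, 7, 16, 8, 90]
`arr[1] = arr[0] + arr[-1]` → arr = [24, 114, 16, 8, 90]
`result = arr` → result = [24, 114, 16, 8, 90]
So result = [24, 114, 16, 8, 90]

Answer: [24, 114, 16, 8, 90]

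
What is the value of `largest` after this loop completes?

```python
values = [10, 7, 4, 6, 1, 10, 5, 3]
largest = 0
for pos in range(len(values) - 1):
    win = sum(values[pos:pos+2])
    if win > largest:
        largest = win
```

Max sum of 2-element window in [10, 7, 4, 6, 1, 10, 5, 3]
`largest` takes the values: 0 → 17

Answer: 17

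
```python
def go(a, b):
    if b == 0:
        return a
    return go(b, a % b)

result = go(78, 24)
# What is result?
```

go(78, 24) -> go(24, 6) -> go(6, 0) -> 6

Answer: 6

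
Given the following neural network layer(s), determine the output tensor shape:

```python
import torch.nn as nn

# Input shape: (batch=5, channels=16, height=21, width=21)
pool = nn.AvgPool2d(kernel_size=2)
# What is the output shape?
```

Input: (5, 16, 21, 21) -> Output: (5, 16, 10, 10)

Answer: (5, 16, 10, 10)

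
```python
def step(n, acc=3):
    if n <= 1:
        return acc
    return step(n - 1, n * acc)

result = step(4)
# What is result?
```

Accumulator trace (n, acc): (4, 3) -> (3, 12) -> (2, 36) -> (1, 72) -> return 72

Answer: 72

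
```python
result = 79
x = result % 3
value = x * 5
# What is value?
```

Trace:
`result = 79` → result = 79
`x = result % 3` → x = 1
`value = x * 5` → value = 5
So value = 5

Answer: 5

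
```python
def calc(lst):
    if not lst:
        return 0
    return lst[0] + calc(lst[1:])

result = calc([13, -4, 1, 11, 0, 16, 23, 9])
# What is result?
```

13 + (-4) + 1 + 11 + 0 + 16 + 23 + 9 + 0 = 69

Answer: 69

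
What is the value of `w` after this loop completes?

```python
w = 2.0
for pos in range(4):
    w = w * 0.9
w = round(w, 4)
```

Exponential decay: 2.0 * 0.9^4
`w` takes the values: 2.0 → 1.8 → 1.62 → 1.458 → 1.3122

Answer: 1.3122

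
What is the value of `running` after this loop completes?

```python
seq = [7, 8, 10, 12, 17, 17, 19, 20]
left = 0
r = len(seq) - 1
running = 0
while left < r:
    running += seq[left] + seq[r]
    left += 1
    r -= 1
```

Sum of pairs from ends
`running` takes the values: 0 → 27 → 54 → 81 → 110

Answer: 110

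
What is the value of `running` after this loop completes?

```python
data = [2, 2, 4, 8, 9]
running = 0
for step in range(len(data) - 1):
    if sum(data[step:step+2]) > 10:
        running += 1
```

Count windows with sum > 10
`running` takes the values: 0 → 1 → 2

Answer: 2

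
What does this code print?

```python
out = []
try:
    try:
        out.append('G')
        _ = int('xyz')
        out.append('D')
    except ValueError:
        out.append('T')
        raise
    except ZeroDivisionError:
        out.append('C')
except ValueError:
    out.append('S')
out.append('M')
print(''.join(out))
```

Execution trace: 'G' (inner try body) → 'T' (inner except ValueError) → 'S' (outer except ValueError) → 'M' (after the try/except). Output: GTSM

Answer: GTSM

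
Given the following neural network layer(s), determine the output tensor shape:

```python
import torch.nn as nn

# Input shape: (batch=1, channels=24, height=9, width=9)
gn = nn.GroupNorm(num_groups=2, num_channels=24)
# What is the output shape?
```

Input: (1, 24, 9, 9) -> Output: (1, 24, 9, 9)

Answer: (1, 24, 9, 9)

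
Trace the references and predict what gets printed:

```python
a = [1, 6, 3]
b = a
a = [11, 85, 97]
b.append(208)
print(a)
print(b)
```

Key concept: rebinding vs mutation: a is rebound to a new list, b still points at the original.
Step by step:
`a = [1, 6, 3]` → a = [1, 6, 3]
`b = a` → b = [1, 6, 3] (same object as a)
`a = [11, 85, 97]` → a = [11, 85, 97]
`b.append(208)` → b = [1, 6, 3, 208]
`print(a)` → prints [11, 85, 97]
`print(b)` → prints [1, 6, 3, 208]

Answer:
[11, 85, 97]
[1, 6, 3, 208]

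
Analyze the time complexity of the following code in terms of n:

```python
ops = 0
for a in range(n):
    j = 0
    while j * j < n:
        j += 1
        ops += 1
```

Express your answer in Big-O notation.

Each loop level contributes: n × √n. Multiplying the contributions gives O(n√n).

Answer: O(n√n)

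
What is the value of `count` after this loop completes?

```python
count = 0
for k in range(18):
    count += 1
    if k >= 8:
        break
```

Loop breaks when k reaches 8, count is 9
`count` takes the values: 0 → 1 → 2 → 3 → 4 → 5 → 6 → 7 → 8 → 9

Answer: 9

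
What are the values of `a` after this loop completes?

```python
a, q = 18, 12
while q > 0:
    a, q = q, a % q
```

GCD of 18 and 12
`a` takes the values: 18 → 12 → 6

Answer: 6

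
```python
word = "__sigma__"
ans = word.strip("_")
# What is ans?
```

Trace:
`word = "__sigma__"` → word = '__sigma__'
`ans = word.strip("_")` → ans = 'sigma'
So ans = 'sigma'

Answer: 'sigma'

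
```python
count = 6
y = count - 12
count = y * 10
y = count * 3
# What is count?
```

Trace:
`count = 6` → count = 6
`y = count - 12` → y = -6
`count = y * 10` → count = -60
`y = count * 3` → y = -180
So count = -60

Answer: -60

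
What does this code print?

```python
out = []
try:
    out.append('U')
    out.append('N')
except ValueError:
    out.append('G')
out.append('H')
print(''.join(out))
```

Execution trace: 'U' (try body) → 'N' (try body, no exception) → 'H' (after the try/except). Output: UNH

Answer: UNH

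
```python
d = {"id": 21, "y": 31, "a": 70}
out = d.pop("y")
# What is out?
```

Trace:
`d = {"id": 21, "y": 31, "a": 70}` → d = {'id': 21, 'y': 31, 'a': 70}
`out = d.pop("y")` → d = {'id': 21, 'a': 70}; out = 31
So out = 31

Answer: 31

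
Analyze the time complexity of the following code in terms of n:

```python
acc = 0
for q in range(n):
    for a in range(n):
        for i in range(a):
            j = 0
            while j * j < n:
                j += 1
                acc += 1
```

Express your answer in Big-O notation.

Each loop level contributes: n × n × n × √n. Multiplying the contributions gives O(n^3√n).

Answer: O(n^3√n)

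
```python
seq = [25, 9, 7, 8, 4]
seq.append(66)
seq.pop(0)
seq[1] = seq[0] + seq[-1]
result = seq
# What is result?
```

Trace:
`seq = [25, 9, 7, 8, 4]` → seq = [25, 9, 7, 8, 4]
`seq.append(66)` → seq = [25, 9, 7, 8, 4, 66]
`seq.pop(0)` → seq = [9, 7, 8, 4, 66]
`seq[1] = seq[0] + seq[-1]` → seq = [9, 75, 8, 4, 66]
`result = seq` → result = [9, 75, 8, 4, 66]
So result = [9, 75, 8, 4, 66]

Answer: [9, 75, 8, 4, 66]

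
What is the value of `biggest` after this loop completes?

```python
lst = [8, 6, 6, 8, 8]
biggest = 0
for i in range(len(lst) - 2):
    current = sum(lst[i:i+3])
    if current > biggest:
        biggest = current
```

Max sum of 3-element window in [8, 6, 6, 8, 8]
`biggest` takes the values: 0 → 20 → 22

Answer: 22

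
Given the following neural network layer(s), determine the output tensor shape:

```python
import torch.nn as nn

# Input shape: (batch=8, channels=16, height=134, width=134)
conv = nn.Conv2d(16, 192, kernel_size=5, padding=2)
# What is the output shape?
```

Input: (8, 16, 134, 134) -> Output: (8, 192, 134, 134)

Answer: (8, 192, 134, 134)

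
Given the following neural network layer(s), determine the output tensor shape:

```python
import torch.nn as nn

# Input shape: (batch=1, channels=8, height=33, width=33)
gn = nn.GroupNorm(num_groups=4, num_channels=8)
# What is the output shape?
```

Input: (1, 8, 33, 33) -> Output: (1, 8, 33, 33)

Answer: (1, 8, 33, 33)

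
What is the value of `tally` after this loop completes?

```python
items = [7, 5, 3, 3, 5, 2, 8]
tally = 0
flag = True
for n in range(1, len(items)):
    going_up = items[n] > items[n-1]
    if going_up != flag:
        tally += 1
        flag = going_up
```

Count direction changes in [7, 5, 3, 3, 5, 2, 8]
`tally` takes the values: 0 → 1 → 2 → 3 → 4

Answer: 4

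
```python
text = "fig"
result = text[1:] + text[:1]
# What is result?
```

Trace:
`text = "fig"` → text = 'fig'
`result = text[1:] + text[:1]` → result = 'igf'
So result = 'igf'

Answer: 'igf'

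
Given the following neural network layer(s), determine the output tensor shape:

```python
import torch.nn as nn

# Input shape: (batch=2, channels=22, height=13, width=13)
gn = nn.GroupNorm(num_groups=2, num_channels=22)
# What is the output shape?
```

Input: (2, 22, 13, 13) -> Output: (2, 22, 13, 13)

Answer: (2, 22, 13, 13)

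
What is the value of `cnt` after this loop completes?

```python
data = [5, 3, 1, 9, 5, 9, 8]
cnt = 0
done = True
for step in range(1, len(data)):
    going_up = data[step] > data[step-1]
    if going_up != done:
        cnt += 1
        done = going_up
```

Count direction changes in [5, 3, 1, 9, 5, 9, 8]
`cnt` takes the values: 0 → 1 → 2 → 3 → 4 → 5

Answer: 5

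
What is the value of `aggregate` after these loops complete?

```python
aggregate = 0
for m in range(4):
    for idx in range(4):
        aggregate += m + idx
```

Sum of all m+idx for m,idx in 4x4
`aggregate` takes the values: 0 → 1 → 3 → 6 → 7 → 9 → 12 → 16 → 18 → 21 → 25 → 30 → 33 → 37 → 42 → 48

Answer: 48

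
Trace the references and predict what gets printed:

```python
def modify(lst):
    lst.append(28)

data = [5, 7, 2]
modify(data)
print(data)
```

Key concept: function modifies passed list.
Step by step:
`data = [5, 7, 2]` → data = [5, 7, 2]
`modify(data)` → data = [5, 7, 2, 28]
`print(data)` → prints [5, 7, 2, 28]

Answer: [5, 7, 2, 28]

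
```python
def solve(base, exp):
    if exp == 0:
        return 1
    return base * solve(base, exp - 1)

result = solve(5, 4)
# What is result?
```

solve(5, 4) = 5 * 5 * 5 * 5 = 625

Answer: 625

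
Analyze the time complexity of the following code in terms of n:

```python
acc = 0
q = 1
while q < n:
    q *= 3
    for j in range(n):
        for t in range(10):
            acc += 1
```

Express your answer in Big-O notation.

Each loop level contributes: log n × n × 1. Multiplying the contributions gives O(n log n).

Answer: O(n log n)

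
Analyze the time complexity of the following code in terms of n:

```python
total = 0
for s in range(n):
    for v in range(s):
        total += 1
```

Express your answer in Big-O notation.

Each loop level contributes: n × n. Multiplying the contributions gives O(n^2).

Answer: O(n^2)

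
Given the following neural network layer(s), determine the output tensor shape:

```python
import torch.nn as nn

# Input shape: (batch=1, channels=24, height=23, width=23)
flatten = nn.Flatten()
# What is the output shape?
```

Input: (1, 24, 23, 23) -> Output: (1, 12696)

Answer: (1, 12696)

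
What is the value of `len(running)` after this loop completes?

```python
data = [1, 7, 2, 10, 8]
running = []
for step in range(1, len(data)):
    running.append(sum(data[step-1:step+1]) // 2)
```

Number of 2-element averages
`running` takes the values: [] → [4] → [4, 4] → [4, 4, 6] → [4, 4, 6, 9]
So `len(running)` = 4

Answer: 4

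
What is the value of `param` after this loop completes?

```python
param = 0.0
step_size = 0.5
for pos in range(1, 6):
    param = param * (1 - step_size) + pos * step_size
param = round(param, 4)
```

Moving average with lr=0.5
`param` takes the values: 0.0 → 0.5 → 1.25 → 2.125 → 3.0625 → 4.03125 → 4.0312

Answer: 4.0312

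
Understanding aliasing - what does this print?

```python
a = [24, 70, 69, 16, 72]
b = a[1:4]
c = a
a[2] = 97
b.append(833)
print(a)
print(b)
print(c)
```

Key concept: slice vs alias.
Step by step:
`a = [24, 70, 69, 16, 72]` → a = [24, 70, 69, 16, 72]
`b = a[1:4]` → b = [70, 69, 16]
`c = a` → c = [24, 70, 69, 16, 72] (same object as a)
`a[2] = 97` → a = [24, 70, 97, 16, 72] (same object as c); c = [24, 70, 97, 16, 72] (same object as a)
`b.append(833)` → b = [70, 69, 16, 833]
`print(a)` → prints [24, 70, 97, 16, 72]
`print(b)` → prints [70, 69, 16, 833]
`print(c)` → prints [24, 70, 97, 16, 72]

Answer:
[24, 70, 97, 16, 72]
[70, 69, 16, 833]
[24, 70, 97, 16, 72]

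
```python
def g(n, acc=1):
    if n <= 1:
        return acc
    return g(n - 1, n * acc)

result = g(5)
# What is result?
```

Accumulator trace (n, acc): (5, 1) -> (4, 5) -> (3, 20) -> (2, 60) -> (1, 120) -> return 120

Answer: 120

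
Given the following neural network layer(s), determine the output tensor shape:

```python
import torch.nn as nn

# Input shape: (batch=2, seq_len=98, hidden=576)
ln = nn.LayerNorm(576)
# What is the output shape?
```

Input: (2, 98, 576) -> Output: (2, 98, 576)

Answer: (2, 98, 576)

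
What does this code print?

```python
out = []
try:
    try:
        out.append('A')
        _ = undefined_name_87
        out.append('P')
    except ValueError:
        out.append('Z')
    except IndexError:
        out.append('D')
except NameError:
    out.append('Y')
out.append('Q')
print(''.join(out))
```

Execution trace: 'A' (try body) → 'Y' (outer except NameError) → 'Q' (after the try/except). Output: AYQ

Answer: AYQ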